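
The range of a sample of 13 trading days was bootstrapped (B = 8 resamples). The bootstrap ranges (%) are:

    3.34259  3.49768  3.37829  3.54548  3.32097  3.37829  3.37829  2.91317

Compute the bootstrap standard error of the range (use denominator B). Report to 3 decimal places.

SE* = 0.178

Bootstrap SE is the standard deviation of the 8 replicate ranges.
Mean of replicates: (3.34259 + 3.49768 + 3.37829 + 3.54548 + 3.32097 + 3.37829 + 3.37829 + 2.91317) / 8 = 26.754760 / 8 = 3.344345
Sum of squared deviations: (−0.001755)² + (+0.153335)² + (+0.033945)² + (+0.201135)² + (−0.023375)² + (+0.033945)² + (+0.033945)² + (−0.431175)² = 0.253885
Variance = 0.253885 / 8 = 0.031736
SE* = √0.031736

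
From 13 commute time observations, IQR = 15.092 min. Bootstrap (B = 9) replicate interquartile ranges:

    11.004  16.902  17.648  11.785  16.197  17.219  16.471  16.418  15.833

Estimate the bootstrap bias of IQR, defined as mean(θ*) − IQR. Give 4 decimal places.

bias = +0.4054

mean(θ*) = (11.004 + 16.902 + 17.648 + 11.785 + 16.197 + 17.219 + 16.471 + 16.418 + 15.833) / 9 = 15.49744
bias = 15.49744 − 15.092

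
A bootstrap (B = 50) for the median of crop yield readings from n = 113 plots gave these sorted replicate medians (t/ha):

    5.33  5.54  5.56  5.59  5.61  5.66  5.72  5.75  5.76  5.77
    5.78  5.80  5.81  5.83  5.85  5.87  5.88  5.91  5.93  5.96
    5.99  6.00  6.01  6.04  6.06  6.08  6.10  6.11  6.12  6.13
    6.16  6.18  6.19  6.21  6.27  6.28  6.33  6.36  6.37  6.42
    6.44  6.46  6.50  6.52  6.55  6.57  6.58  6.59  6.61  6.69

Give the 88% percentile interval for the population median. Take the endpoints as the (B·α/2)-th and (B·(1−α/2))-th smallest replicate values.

α = 0.12; lower rank = 50 × 0.060 = 3; upper rank = 50 × 0.940 = 47.
The 3rd smallest replicate is 5.56; the 47th is 6.58.

(5.56, 6.58)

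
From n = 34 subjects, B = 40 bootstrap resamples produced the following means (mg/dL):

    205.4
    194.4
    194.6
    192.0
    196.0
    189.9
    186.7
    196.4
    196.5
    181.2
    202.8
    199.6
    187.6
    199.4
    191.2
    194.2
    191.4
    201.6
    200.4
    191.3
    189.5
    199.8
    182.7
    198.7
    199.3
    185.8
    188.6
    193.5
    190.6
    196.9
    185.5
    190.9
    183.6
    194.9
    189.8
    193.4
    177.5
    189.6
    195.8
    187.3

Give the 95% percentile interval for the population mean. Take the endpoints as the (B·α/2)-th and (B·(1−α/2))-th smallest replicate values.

(177.5, 202.8)

Sorted replicates: 177.5, 181.2, 182.7, 183.6, 185.5, 185.8, 186.7, 187.3, 187.6, 188.6, 189.5, 189.6, 189.8, 189.9, 190.6, 190.9, 191.2, 191.3, 191.4, 192.0, 193.4, 193.5, 194.2, 194.4, 194.6, 194.9, 195.8, 196.0, 196.4, 196.5, 196.9, 198.7, 199.3, 199.4, 199.6, 199.8, 200.4, 201.6, 202.8, 205.4
α = 0.05; lower rank = 40 × 0.025 = 1; upper rank = 40 × 0.975 = 39.
The 1st smallest replicate is 177.5; the 39th is 202.8.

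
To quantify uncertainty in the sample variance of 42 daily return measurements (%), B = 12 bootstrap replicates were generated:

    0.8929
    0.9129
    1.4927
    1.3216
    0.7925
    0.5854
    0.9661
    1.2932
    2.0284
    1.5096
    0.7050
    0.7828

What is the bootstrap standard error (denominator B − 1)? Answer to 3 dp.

SE* = 0.424

Bootstrap SE is the standard deviation of the 12 replicate variances.
Mean of replicates: (0.8929 + 0.9129 + 1.4927 + 1.3216 + 0.7925 + 0.5854 + 0.9661 + 1.2932 + 2.0284 + 1.5096 + 0.7050 + 0.7828) / 12 = 13.28310 / 12 = 1.10692
Sum of squared deviations: (−0.21402)² + (−0.19402)² + (+0.38577)² + (+0.21468)² + (−0.31442)² + (−0.52152)² + (−0.14082)² + (+0.18627)² + (+0.92148)² + (+0.40268)² + (−0.40192)² + (−0.32412)² = 1.98161
Variance = 1.98161 / 11 = 0.18015
SE* = √0.18015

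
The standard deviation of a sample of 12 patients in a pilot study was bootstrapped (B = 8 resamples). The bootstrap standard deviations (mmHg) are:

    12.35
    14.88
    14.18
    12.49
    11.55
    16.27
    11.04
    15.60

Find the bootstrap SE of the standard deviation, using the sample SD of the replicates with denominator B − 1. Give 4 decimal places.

SE* = 1.9505

Bootstrap SE is the standard deviation of the 8 replicate standard deviations.
Mean of replicates: (12.35 + 14.88 + 14.18 + 12.49 + 11.55 + 16.27 + 11.04 + 15.60) / 8 = 108.36000 / 8 = 13.54500
Sum of squared deviations: (−1.19500)² + (+1.33500)² + (+0.63500)² + (−1.05500)² + (−1.99500)² + (+2.72500)² + (−2.50500)² + (+2.05500)² = 26.63020
Variance = 26.63020 / 7 = 3.80431
SE* = √3.80431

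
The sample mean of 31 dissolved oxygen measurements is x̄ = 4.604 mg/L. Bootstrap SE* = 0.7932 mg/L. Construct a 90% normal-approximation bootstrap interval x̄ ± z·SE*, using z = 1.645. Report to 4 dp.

Margin = 1.645 × 0.7932 = 1.30481
Interval: 4.604 ± 1.30481

(3.2992, 5.9088)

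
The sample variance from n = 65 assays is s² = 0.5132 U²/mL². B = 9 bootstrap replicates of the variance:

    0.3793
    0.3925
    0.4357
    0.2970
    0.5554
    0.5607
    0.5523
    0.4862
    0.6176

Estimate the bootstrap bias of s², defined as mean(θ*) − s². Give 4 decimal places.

bias = −0.0380

mean(θ*) = (0.3793 + 0.3925 + 0.4357 + 0.2970 + 0.5554 + 0.5607 + 0.5523 + 0.4862 + 0.6176) / 9 = 0.47519
bias = 0.47519 − 0.5132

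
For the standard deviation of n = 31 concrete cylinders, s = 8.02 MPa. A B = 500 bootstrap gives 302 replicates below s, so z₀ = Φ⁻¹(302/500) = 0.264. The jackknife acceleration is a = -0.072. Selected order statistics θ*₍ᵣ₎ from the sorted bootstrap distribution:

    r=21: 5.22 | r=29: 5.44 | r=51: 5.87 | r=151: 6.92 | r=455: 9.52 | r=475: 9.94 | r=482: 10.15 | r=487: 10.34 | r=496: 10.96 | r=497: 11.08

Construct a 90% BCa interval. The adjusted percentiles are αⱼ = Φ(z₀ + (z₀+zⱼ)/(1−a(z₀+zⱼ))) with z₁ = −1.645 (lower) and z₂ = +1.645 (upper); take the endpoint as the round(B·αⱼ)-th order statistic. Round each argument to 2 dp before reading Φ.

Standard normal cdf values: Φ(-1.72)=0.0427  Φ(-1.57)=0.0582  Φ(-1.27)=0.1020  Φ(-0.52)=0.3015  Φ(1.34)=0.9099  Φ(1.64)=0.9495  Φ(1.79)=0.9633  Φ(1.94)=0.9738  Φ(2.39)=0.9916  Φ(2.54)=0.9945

(5.87, 10.34)

Lower: z₀ + z₁ = 0.264 + (-1.645) = -1.381; 1 − a(z₀+z₁) = 1 − (-0.072)(-1.381) = 0.9006; argument = 0.264 + (-1.381)/0.9006 = -1.2695 → -1.27.
α₁ = Φ(-1.27) = 0.1020; rank = round(500 × 0.1020) = 51; θ*₍51₎ = 5.87.
Upper: z₀ + z₂ = 1.909; 1 − a(z₀+z₂) = 1.1374; argument = 1.9423 → 1.94; α₂ = 0.9738; rank = 487; θ*₍487₎ = 10.34.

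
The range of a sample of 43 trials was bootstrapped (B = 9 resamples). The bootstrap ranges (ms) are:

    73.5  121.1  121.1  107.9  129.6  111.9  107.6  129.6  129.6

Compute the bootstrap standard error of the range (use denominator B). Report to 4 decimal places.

SE* = 16.8321

Bootstrap SE is the standard deviation of the 9 replicate ranges.
Mean of replicates: (73.5 + 121.1 + 121.1 + 107.9 + 129.6 + 111.9 + 107.6 + 129.6 + 129.6) / 9 = 1031.90000 / 9 = 114.65556
Sum of squared deviations: (−41.15556)² + (+6.44444)² + (+6.44444)² + (−6.75556)² + (+14.94444)² + (−2.75556)² + (−7.05556)² + (+14.94444)² + (+14.94444)² = 2549.86222
Variance = 2549.86222 / 9 = 283.31802
SE* = √283.31802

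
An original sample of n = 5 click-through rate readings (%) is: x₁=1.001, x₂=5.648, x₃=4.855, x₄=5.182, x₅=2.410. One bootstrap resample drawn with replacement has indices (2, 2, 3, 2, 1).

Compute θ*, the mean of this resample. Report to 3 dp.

Resample values: 5.648, 5.648, 4.855, 5.648, 1.001.
Mean = (5.648 + 5.648 + 4.855 + 5.648 + 1.001) / 5 = 22.8000 / 5 = 4.560

θ* = 4.560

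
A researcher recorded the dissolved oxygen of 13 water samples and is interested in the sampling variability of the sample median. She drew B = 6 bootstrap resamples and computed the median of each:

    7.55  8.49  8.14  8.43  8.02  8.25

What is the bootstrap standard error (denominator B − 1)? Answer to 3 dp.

SE* = 0.341

Bootstrap SE is the standard deviation of the 6 replicate medians.
Mean of replicates: (7.55 + 8.49 + 8.14 + 8.43 + 8.02 + 8.25) / 6 = 48.8800 / 6 = 8.1467
Sum of squared deviations: (−0.5967)² + (+0.3433)² + (−0.0067)² + (+0.2833)² + (−0.1267)² + (+0.1033)² = 0.5809
Variance = 0.5809 / 5 = 0.1162
SE* = √0.1162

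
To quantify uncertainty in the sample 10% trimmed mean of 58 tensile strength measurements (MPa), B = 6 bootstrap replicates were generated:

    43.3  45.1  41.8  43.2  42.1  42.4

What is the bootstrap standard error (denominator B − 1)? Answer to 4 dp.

Bootstrap SE is the standard deviation of the 6 replicate 10% trimmed means.
Mean of replicates: (43.3 + 45.1 + 41.8 + 43.2 + 42.1 + 42.4) / 6 = 257.90000 / 6 = 42.98333
Sum of squared deviations: (+0.31667)² + (+2.11667)² + (−1.18333)² + (+0.21667)² + (−0.88333)² + (−0.58333)² = 7.14833
Variance = 7.14833 / 5 = 1.42967
SE* = √1.42967

SE* = 1.1957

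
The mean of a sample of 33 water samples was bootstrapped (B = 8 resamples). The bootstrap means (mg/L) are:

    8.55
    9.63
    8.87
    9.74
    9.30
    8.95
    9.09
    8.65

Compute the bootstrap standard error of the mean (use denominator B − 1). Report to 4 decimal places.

SE* = 0.4328

Bootstrap SE is the standard deviation of the 8 replicate means.
Mean of replicates: (8.55 + 9.63 + 8.87 + 9.74 + 9.30 + 8.95 + 9.09 + 8.65) / 8 = 72.78000 / 8 = 9.09750
Sum of squared deviations: (−0.54750)² + (+0.53250)² + (−0.22750)² + (+0.64250)² + (+0.20250)² + (−0.14750)² + (−0.00750)² + (−0.44750)² = 1.31095
Variance = 1.31095 / 7 = 0.18728
SE* = √0.18728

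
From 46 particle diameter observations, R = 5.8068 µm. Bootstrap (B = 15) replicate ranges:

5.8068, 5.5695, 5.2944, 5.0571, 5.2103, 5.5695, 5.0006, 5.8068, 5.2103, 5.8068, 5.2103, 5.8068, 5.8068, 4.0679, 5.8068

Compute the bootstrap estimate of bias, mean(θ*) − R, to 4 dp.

bias = −0.4048

mean(θ*) = (5.8068 + 5.5695 + 5.2944 + 5.0571 + 5.2103 + 5.5695 + 5.0006 + 5.8068 + 5.2103 + 5.8068 + 5.2103 + 5.8068 + 5.8068 + 4.0679 + 5.8068) / 15 = 5.402047
bias = 5.402047 − 5.8068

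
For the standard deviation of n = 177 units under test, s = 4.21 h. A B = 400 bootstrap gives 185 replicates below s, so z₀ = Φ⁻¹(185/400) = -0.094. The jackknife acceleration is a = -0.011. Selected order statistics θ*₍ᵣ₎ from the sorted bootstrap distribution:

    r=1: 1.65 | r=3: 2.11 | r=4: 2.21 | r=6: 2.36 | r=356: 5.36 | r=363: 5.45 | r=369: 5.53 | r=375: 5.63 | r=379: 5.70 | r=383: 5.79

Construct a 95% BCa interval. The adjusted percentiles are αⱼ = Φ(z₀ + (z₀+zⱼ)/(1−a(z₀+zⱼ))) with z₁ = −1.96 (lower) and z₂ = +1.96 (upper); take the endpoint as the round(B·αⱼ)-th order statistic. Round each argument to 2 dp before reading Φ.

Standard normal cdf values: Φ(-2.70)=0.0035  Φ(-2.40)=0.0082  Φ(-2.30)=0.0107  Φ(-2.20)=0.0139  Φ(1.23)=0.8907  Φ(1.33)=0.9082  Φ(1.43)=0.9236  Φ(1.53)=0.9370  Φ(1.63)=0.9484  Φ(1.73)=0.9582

(2.36, 5.79)

Lower: z₀ + z₁ = -0.094 + (-1.960) = -2.054; 1 − a(z₀+z₁) = 1 − (-0.011)(-2.054) = 0.9774; argument = -0.094 + (-2.054)/0.9774 = -2.1955 → -2.20.
α₁ = Φ(-2.20) = 0.0139; rank = round(400 × 0.0139) = 6; θ*₍6₎ = 2.36.
Upper: z₀ + z₂ = 1.866; 1 − a(z₀+z₂) = 1.0205; argument = 1.7345 → 1.73; α₂ = 0.9582; rank = 383; θ*₍383₎ = 5.79.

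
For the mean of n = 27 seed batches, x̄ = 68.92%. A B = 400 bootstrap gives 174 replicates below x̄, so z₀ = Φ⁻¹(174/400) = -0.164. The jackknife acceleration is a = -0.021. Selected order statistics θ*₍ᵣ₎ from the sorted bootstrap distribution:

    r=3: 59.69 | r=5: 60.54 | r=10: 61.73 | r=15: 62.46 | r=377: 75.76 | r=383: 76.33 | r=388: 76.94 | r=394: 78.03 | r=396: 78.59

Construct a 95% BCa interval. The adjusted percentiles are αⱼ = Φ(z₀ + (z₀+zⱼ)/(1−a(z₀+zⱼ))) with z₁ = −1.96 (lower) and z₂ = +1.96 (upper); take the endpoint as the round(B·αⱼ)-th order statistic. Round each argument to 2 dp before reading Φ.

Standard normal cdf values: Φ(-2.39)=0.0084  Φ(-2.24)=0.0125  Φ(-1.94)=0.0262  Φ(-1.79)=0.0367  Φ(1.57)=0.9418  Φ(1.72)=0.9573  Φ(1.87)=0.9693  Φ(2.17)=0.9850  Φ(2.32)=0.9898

Lower: z₀ + z₁ = -0.164 + (-1.960) = -2.124; 1 − a(z₀+z₁) = 1 − (-0.021)(-2.124) = 0.9554; argument = -0.164 + (-2.124)/0.9554 = -2.3872 → -2.39.
α₁ = Φ(-2.39) = 0.0084; rank = round(400 × 0.0084) = 3; θ*₍3₎ = 59.69.
Upper: z₀ + z₂ = 1.796; 1 − a(z₀+z₂) = 1.0377; argument = 1.5667 → 1.57; α₂ = 0.9418; rank = 377; θ*₍377₎ = 75.76.

(59.69, 75.76)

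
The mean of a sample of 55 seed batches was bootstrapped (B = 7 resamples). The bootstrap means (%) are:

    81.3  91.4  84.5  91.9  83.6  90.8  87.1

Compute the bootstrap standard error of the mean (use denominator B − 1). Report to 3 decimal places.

Bootstrap SE is the standard deviation of the 7 replicate means.
Mean of replicates: (81.3 + 91.4 + 84.5 + 91.9 + 83.6 + 90.8 + 87.1) / 7 = 610.6000 / 7 = 87.2286
Sum of squared deviations: (−5.9286)² + (+4.1714)² + (−2.7286)² + (+4.6714)² + (−3.6286)² + (+3.5714)² + (−0.1286)² = 107.7543
Variance = 107.7543 / 6 = 17.9590
SE* = √17.9590

SE* = 4.238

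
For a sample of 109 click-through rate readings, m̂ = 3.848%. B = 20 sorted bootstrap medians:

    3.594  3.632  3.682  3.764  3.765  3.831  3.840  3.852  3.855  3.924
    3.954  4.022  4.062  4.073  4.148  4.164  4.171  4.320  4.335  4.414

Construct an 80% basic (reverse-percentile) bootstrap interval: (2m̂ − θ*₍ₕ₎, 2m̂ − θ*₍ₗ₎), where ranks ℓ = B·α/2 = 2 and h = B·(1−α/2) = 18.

Percentile endpoints at ranks 2 and 18: θ*₍2₎ = 3.632, θ*₍18₎ = 4.320.
Basic interval reflects these around m̂:
  lower = 2 × 3.848 − 4.320 = 3.376
  upper = 2 × 3.848 − 3.632 = 4.064

(3.376, 4.064)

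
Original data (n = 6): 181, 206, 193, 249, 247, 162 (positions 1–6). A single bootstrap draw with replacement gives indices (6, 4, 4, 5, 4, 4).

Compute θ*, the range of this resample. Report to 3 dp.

Resample values: 162, 249, 249, 247, 249, 249.
Range = 249 − 162 = 87.000

θ* = 87.000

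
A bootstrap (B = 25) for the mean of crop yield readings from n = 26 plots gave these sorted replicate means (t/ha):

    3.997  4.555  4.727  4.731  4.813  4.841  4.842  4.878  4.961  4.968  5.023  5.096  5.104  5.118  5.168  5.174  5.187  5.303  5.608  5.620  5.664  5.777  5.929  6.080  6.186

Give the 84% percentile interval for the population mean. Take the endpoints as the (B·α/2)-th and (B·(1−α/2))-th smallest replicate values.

α = 0.16; lower rank = 25 × 0.080 = 2; upper rank = 25 × 0.920 = 23.
The 2nd smallest replicate is 4.555; the 23rd is 5.929.

(4.555, 5.929)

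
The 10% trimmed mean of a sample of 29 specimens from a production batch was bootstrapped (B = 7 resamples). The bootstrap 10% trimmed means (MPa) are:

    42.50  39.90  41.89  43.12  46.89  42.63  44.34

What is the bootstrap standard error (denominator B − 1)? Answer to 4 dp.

Bootstrap SE is the standard deviation of the 7 replicate 10% trimmed means.
Mean of replicates: (42.50 + 39.90 + 41.89 + 43.12 + 46.89 + 42.63 + 44.34) / 7 = 301.27000 / 7 = 43.03857
Sum of squared deviations: (−0.53857)² + (−3.13857)² + (−1.14857)² + (+0.08143)² + (+3.85143)² + (−0.40857)² + (+1.30143)² = 28.16069
Variance = 28.16069 / 6 = 4.69345
SE* = √4.69345

SE* = 2.1664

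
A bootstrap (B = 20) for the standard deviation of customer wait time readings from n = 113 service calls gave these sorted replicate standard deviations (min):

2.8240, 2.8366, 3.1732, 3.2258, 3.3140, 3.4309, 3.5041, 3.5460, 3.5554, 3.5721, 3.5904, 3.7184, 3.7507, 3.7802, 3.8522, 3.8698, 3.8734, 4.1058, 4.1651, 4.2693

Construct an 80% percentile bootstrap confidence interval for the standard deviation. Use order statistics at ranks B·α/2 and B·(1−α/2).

α = 0.20; lower rank = 20 × 0.100 = 2; upper rank = 20 × 0.900 = 18.
The 2nd smallest replicate is 2.8366; the 18th is 4.1058.

(2.8366, 4.1058)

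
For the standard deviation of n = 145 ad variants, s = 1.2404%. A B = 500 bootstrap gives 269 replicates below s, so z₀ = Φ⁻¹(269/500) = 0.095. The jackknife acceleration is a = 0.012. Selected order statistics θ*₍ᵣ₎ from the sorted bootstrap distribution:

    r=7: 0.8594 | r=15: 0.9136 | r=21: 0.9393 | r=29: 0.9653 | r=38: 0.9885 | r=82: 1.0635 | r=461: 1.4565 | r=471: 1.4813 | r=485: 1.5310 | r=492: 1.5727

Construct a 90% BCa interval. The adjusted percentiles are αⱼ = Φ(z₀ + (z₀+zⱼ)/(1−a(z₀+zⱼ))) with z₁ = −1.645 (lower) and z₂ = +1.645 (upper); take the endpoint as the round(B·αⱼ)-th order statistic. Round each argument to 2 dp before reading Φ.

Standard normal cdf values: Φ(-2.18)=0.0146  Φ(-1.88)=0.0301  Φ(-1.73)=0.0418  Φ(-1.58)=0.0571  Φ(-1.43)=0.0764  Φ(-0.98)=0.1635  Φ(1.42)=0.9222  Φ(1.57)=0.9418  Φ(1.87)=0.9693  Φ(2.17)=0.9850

(0.9885, 1.5310)

Lower: z₀ + z₁ = 0.095 + (-1.645) = -1.550; 1 − a(z₀+z₁) = 1 − (0.012)(-1.550) = 1.0186; argument = 0.095 + (-1.550)/1.0186 = -1.4267 → -1.43.
α₁ = Φ(-1.43) = 0.0764; rank = round(500 × 0.0764) = 38; θ*₍38₎ = 0.9885.
Upper: z₀ + z₂ = 1.740; 1 − a(z₀+z₂) = 0.9791; argument = 1.8721 → 1.87; α₂ = 0.9693; rank = 485; θ*₍485₎ = 1.5310.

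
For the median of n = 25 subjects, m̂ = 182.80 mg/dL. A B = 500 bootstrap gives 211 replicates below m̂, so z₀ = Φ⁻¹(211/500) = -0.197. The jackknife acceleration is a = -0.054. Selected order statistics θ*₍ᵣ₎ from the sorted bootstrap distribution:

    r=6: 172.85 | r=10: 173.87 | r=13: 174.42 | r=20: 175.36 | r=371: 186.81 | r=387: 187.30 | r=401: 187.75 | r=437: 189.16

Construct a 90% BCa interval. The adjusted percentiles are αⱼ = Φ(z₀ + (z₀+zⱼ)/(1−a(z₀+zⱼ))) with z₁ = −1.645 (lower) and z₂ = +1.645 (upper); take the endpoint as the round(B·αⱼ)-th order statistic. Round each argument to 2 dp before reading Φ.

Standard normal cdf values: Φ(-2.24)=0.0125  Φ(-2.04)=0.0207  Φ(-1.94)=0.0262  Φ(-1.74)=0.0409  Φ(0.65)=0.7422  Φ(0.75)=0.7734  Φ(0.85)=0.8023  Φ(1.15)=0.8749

Lower: z₀ + z₁ = -0.197 + (-1.645) = -1.842; 1 − a(z₀+z₁) = 1 − (-0.054)(-1.842) = 0.9005; argument = -0.197 + (-1.842)/0.9005 = -2.2425 → -2.24.
α₁ = Φ(-2.24) = 0.0125; rank = round(500 × 0.0125) = 6; θ*₍6₎ = 172.85.
Upper: z₀ + z₂ = 1.448; 1 − a(z₀+z₂) = 1.0782; argument = 1.1460 → 1.15; α₂ = 0.8749; rank = 437; θ*₍437₎ = 189.16.

(172.85, 189.16)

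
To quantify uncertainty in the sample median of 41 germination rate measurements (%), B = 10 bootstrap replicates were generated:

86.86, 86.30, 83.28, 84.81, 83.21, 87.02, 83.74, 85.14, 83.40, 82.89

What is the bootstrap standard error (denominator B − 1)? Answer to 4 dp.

Bootstrap SE is the standard deviation of the 10 replicate medians.
Mean of replicates: (86.86 + 86.30 + 83.28 + 84.81 + 83.21 + 87.02 + 83.74 + 85.14 + 83.40 + 82.89) / 10 = 846.65000 / 10 = 84.66500
Sum of squared deviations: (+2.19500)² + (+1.63500)² + (−1.38500)² + (+0.14500)² + (−1.45500)² + (+2.35500)² + (−0.92500)² + (+0.47500)² + (−1.26500)² + (−1.77500)² = 22.92565
Variance = 22.92565 / 9 = 2.54729
SE* = √2.54729

SE* = 1.5960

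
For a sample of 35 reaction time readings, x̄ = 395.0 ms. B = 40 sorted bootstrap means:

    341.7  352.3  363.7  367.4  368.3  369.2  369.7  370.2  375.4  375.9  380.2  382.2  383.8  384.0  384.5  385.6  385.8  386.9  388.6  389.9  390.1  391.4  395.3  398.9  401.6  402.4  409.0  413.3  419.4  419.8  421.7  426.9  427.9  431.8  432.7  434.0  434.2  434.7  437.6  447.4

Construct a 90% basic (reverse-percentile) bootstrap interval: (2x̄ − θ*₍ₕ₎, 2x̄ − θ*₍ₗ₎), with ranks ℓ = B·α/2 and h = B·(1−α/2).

(355.3, 437.7)

Percentile endpoints at ranks 2 and 38: θ*₍2₎ = 352.3, θ*₍38₎ = 434.7.
Basic interval reflects these around x̄:
  lower = 2 × 395.0 − 434.7 = 355.3
  upper = 2 × 395.0 − 352.3 = 437.7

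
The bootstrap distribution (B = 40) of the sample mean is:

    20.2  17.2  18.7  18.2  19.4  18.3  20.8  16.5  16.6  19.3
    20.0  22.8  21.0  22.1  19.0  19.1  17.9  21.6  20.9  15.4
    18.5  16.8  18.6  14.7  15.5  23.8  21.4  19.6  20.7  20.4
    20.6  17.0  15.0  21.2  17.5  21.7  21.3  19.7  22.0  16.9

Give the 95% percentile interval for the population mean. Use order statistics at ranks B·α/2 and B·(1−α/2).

(14.7, 22.8)

Sorted replicates: 14.7, 15.0, 15.4, 15.5, 16.5, 16.6, 16.8, 16.9, 17.0, 17.2, 17.5, 17.9, 18.2, 18.3, 18.5, 18.6, 18.7, 19.0, 19.1, 19.3, 19.4, 19.6, 19.7, 20.0, 20.2, 20.4, 20.6, 20.7, 20.8, 20.9, 21.0, 21.2, 21.3, 21.4, 21.6, 21.7, 22.0, 22.1, 22.8, 23.8
α = 0.05; lower rank = 40 × 0.025 = 1; upper rank = 40 × 0.975 = 39.
The 1st smallest replicate is 14.7; the 39th is 22.8.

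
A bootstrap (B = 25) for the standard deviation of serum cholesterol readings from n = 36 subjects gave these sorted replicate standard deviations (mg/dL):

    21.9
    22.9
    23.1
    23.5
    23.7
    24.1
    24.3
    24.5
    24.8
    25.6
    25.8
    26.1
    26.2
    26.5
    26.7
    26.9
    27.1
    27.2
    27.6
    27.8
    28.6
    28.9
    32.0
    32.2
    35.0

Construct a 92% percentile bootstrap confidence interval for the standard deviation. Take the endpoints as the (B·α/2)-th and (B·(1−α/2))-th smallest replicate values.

(21.9, 32.2)

α = 0.08; lower rank = 25 × 0.040 = 1; upper rank = 25 × 0.960 = 24.
The 1st smallest replicate is 21.9; the 24th is 32.2.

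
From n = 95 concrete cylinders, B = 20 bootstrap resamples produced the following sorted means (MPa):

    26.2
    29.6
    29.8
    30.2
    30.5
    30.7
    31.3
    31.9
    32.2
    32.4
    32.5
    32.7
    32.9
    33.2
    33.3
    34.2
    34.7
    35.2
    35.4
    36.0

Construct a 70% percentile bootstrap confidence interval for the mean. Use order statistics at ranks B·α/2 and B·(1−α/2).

(29.8, 34.7)

α = 0.30; lower rank = 20 × 0.150 = 3; upper rank = 20 × 0.850 = 17.
The 3rd smallest replicate is 29.8; the 17th is 34.7.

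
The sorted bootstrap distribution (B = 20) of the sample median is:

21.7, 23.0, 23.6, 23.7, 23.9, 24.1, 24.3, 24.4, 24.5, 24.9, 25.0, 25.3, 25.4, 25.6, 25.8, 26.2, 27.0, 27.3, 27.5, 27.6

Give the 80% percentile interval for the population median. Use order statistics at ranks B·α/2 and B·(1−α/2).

α = 0.20; lower rank = 20 × 0.100 = 2; upper rank = 20 × 0.900 = 18.
The 2nd smallest replicate is 23.0; the 18th is 27.3.

(23.0, 27.3)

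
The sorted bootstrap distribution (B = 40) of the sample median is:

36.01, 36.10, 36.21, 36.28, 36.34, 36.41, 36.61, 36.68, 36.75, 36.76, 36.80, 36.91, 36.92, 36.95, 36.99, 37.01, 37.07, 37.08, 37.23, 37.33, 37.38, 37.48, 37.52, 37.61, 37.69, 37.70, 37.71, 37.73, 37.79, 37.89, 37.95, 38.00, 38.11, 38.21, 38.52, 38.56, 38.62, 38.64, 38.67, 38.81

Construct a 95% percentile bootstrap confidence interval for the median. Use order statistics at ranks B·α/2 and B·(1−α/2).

(36.01, 38.67)

α = 0.05; lower rank = 40 × 0.025 = 1; upper rank = 40 × 0.975 = 39.
The 1st smallest replicate is 36.01; the 39th is 38.67.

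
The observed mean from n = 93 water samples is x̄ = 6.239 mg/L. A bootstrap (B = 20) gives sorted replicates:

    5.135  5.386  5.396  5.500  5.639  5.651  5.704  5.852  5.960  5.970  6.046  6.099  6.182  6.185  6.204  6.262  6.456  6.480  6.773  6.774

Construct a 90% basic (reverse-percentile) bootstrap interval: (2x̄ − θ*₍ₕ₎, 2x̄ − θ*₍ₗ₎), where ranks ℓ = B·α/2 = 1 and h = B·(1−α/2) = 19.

(5.705, 7.343)

Percentile endpoints at ranks 1 and 19: θ*₍1₎ = 5.135, θ*₍19₎ = 6.773.
Basic interval reflects these around x̄:
  lower = 2 × 6.239 − 6.773 = 5.705
  upper = 2 × 6.239 − 5.135 = 7.343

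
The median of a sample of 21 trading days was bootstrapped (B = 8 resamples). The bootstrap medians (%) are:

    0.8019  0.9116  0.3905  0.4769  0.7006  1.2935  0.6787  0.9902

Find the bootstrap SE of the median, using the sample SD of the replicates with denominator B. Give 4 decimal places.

Bootstrap SE is the standard deviation of the 8 replicate medians.
Mean of replicates: (0.8019 + 0.9116 + 0.3905 + 0.4769 + 0.7006 + 1.2935 + 0.6787 + 0.9902) / 8 = 6.24390 / 8 = 0.78049
Sum of squared deviations: (+0.02141)² + (+0.13111)² + (−0.38999)² + (−0.30359)² + (−0.07989)² + (+0.51301)² + (−0.10179)² + (+0.20971)² = 0.58581
Variance = 0.58581 / 8 = 0.07323
SE* = √0.07323

SE* = 0.2706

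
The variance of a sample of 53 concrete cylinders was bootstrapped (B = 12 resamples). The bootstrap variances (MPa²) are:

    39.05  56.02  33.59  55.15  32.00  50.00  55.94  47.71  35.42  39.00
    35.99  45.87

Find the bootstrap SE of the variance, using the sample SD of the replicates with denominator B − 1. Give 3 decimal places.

Bootstrap SE is the standard deviation of the 12 replicate variances.
Mean of replicates: (39.05 + 56.02 + 33.59 + 55.15 + 32.00 + 50.00 + 55.94 + 47.71 + 35.42 + 39.00 + 35.99 + 45.87) / 12 = 525.7400 / 12 = 43.8117
Sum of squared deviations: (−4.7617)² + (+12.2083)² + (−10.2217)² + (+11.3383)² + (−11.8117)² + (+6.1883)² + (+12.1283)² + (+3.8983)² + (−8.3917)² + (−4.8117)² + (−7.8217)² + (+2.0583)² = 903.8490
Variance = 903.8490 / 11 = 82.1681
SE* = √82.1681

SE* = 9.065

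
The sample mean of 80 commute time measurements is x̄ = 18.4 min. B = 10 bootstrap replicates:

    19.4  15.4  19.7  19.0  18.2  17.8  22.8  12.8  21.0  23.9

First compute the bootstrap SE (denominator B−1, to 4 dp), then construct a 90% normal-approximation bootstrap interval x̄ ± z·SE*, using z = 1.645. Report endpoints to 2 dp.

Mean of replicates = 19.0000; sum of squared deviations = 96.5800; SE* = √(96.5800/9) = 3.2758
Margin = 1.645 × 3.2758 = 5.389
Interval: 18.4 ± 5.389

(13.01, 23.79)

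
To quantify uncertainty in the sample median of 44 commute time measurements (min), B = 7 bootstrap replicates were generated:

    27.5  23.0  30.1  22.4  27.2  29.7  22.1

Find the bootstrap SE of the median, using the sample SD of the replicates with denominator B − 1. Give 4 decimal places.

SE* = 3.4487

Bootstrap SE is the standard deviation of the 7 replicate medians.
Mean of replicates: (27.5 + 23.0 + 30.1 + 22.4 + 27.2 + 29.7 + 22.1) / 7 = 182.00000 / 7 = 26.00000
Sum of squared deviations: (+1.50000)² + (−3.00000)² + (+4.10000)² + (−3.60000)² + (+1.20000)² + (+3.70000)² + (−3.90000)² = 71.36000
Variance = 71.36000 / 6 = 11.89333
SE* = √11.89333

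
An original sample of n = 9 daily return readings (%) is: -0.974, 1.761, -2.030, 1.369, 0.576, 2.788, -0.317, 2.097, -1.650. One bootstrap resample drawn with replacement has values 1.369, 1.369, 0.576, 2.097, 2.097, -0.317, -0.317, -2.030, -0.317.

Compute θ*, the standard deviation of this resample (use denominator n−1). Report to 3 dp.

θ* = 1.370

Mean = 0.5030; sum of squared deviations = 15.0202
s² = 15.0202 / 8 = 1.8775
s = √1.8775 = 1.370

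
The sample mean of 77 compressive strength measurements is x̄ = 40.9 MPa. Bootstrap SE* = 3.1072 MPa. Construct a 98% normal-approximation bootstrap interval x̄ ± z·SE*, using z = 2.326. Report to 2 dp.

(33.67, 48.13)

Margin = 2.326 × 3.1072 = 7.227
Interval: 40.9 ± 7.227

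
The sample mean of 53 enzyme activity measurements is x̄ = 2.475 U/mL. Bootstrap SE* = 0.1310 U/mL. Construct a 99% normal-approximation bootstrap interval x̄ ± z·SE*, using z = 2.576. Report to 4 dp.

(2.1375, 2.8125)

Margin = 2.576 × 0.1310 = 0.33746
Interval: 2.475 ± 0.33746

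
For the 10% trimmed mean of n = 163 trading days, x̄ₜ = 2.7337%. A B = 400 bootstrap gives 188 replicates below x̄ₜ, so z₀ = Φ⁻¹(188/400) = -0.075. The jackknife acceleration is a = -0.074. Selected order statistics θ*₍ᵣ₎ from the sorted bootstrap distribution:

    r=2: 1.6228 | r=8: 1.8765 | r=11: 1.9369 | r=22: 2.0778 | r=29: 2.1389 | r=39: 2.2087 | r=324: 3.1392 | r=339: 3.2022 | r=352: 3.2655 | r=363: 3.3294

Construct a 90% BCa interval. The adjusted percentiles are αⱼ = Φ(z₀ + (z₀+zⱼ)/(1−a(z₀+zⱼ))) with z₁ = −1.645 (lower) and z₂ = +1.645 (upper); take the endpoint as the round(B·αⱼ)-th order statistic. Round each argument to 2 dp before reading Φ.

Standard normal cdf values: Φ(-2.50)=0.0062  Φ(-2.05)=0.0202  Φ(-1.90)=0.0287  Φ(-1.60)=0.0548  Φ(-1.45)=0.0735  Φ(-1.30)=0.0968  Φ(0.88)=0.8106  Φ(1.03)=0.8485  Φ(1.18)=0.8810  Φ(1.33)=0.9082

(1.8765, 3.3294)

Lower: z₀ + z₁ = -0.075 + (-1.645) = -1.720; 1 − a(z₀+z₁) = 1 − (-0.074)(-1.720) = 0.8727; argument = -0.075 + (-1.720)/0.8727 = -2.0458 → -2.05.
α₁ = Φ(-2.05) = 0.0202; rank = round(400 × 0.0202) = 8; θ*₍8₎ = 1.8765.
Upper: z₀ + z₂ = 1.570; 1 − a(z₀+z₂) = 1.1162; argument = 1.3316 → 1.33; α₂ = 0.9082; rank = 363; θ*₍363₎ = 3.3294.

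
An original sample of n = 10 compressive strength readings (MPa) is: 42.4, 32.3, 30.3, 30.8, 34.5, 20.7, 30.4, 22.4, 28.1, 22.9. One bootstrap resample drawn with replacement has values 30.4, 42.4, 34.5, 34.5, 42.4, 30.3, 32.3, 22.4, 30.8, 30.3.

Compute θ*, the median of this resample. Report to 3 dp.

θ* = 31.550

Sorted: 22.4, 30.3, 30.3, 30.4, 30.8, 32.3, 34.5, 34.5, 42.4, 42.4
Median = average of the two middle values = 31.550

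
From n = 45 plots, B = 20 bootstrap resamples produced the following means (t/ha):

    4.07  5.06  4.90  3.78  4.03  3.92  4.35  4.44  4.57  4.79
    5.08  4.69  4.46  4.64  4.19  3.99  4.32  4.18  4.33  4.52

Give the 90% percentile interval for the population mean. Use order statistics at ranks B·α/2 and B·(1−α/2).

(3.78, 5.06)

Sorted replicates: 3.78, 3.92, 3.99, 4.03, 4.07, 4.18, 4.19, 4.32, 4.33, 4.35, 4.44, 4.46, 4.52, 4.57, 4.64, 4.69, 4.79, 4.90, 5.06, 5.08
α = 0.10; lower rank = 20 × 0.050 = 1; upper rank = 20 × 0.950 = 19.
The 1st smallest replicate is 3.78; the 19th is 5.06.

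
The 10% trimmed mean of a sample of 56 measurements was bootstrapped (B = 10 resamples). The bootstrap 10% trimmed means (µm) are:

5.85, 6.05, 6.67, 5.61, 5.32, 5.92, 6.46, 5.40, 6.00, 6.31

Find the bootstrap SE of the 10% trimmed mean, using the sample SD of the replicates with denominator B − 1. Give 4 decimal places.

SE* = 0.4404

Bootstrap SE is the standard deviation of the 10 replicate 10% trimmed means.
Mean of replicates: (5.85 + 6.05 + 6.67 + 5.61 + 5.32 + 5.92 + 6.46 + 5.40 + 6.00 + 6.31) / 10 = 59.59000 / 10 = 5.95900
Sum of squared deviations: (−0.10900)² + (+0.09100)² + (+0.71100)² + (−0.34900)² + (−0.63900)² + (−0.03900)² + (+0.50100)² + (−0.55900)² + (+0.04100)² + (+0.35100)² = 1.74569
Variance = 1.74569 / 9 = 0.19397
SE* = √0.19397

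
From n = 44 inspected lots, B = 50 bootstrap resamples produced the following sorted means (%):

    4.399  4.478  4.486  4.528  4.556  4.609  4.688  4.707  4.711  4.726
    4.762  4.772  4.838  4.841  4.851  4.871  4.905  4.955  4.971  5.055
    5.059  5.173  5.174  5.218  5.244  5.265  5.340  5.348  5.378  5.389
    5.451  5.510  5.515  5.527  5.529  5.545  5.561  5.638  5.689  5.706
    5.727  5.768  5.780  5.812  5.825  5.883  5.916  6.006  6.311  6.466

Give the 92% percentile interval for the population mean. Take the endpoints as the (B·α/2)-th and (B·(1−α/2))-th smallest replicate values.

(4.478, 6.006)

α = 0.08; lower rank = 50 × 0.040 = 2; upper rank = 50 × 0.960 = 48.
The 2nd smallest replicate is 4.478; the 48th is 6.006.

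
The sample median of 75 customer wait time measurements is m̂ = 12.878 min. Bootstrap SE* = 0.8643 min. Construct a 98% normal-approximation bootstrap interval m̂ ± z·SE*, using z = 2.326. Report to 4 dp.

Margin = 2.326 × 0.8643 = 2.01036
Interval: 12.878 ± 2.01036

(10.8676, 14.8884)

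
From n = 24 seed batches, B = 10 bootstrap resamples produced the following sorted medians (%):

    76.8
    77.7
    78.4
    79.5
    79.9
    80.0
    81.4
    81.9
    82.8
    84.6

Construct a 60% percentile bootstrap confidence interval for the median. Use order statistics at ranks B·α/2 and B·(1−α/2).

α = 0.40; lower rank = 10 × 0.200 = 2; upper rank = 10 × 0.800 = 8.
The 2nd smallest replicate is 77.7; the 8th is 81.9.

(77.7, 81.9)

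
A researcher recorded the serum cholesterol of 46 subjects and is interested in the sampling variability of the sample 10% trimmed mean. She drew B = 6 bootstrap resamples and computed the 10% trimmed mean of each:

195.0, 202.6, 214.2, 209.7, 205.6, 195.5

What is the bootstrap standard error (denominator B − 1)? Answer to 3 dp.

SE* = 7.668

Bootstrap SE is the standard deviation of the 6 replicate 10% trimmed means.
Mean of replicates: (195.0 + 202.6 + 214.2 + 209.7 + 205.6 + 195.5) / 6 = 1222.6000 / 6 = 203.7667
Sum of squared deviations: (−8.7667)² + (−1.1667)² + (+10.4333)² + (+5.9333)² + (+1.8333)² + (−8.2667)² = 293.9733
Variance = 293.9733 / 5 = 58.7947
SE* = √58.7947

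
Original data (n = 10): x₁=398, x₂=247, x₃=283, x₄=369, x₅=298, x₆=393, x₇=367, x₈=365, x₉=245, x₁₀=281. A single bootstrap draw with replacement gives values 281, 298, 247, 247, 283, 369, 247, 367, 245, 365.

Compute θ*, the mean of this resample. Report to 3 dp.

θ* = 294.900

Mean = (281 + 298 + 247 + 247 + 283 + 369 + 247 + 367 + 245 + 365) / 10 = 2949.0 / 10 = 294.900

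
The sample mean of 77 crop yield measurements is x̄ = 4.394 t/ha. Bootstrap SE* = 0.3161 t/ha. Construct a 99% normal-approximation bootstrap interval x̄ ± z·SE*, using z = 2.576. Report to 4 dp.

Margin = 2.576 × 0.3161 = 0.81427
Interval: 4.394 ± 0.81427

(3.5797, 5.2083)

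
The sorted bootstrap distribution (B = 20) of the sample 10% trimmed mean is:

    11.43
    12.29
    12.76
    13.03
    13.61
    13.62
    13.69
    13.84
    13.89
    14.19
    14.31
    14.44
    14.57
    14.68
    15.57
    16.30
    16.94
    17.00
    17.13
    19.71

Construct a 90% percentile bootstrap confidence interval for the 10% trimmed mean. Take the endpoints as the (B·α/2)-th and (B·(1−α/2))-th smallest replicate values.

α = 0.10; lower rank = 20 × 0.050 = 1; upper rank = 20 × 0.950 = 19.
The 1st smallest replicate is 11.43; the 19th is 17.13.

(11.43, 17.13)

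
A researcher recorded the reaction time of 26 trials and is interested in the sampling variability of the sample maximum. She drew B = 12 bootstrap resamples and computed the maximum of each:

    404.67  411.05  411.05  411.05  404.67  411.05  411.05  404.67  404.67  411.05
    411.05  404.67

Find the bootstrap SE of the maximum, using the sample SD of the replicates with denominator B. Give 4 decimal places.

Bootstrap SE is the standard deviation of the 12 replicate maximums.
Mean of replicates: (404.67 + 411.05 + 411.05 + 411.05 + 404.67 + 411.05 + 411.05 + 404.67 + 404.67 + 411.05 + 411.05 + 404.67) / 12 = 4900.70000 / 12 = 408.39167
Sum of squared deviations: (−3.72167)² + (+2.65833)² + (+2.65833)² + (+2.65833)² + (−3.72167)² + (+2.65833)² + (+2.65833)² + (−3.72167)² + (−3.72167)² + (+2.65833)² + (+2.65833)² + (−3.72167)² = 118.72117
Variance = 118.72117 / 12 = 9.89343
SE* = √9.89343

SE* = 3.1454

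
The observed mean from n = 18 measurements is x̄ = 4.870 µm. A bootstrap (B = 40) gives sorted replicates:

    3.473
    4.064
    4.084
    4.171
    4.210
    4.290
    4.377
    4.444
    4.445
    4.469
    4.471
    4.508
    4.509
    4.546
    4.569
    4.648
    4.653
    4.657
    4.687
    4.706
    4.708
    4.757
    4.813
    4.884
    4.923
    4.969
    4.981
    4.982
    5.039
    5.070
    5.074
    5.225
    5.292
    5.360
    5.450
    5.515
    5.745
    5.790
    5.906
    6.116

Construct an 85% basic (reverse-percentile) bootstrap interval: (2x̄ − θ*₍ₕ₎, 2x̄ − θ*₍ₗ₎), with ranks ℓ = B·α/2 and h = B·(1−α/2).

Percentile endpoints at ranks 3 and 37: θ*₍3₎ = 4.084, θ*₍37₎ = 5.745.
Basic interval reflects these around x̄:
  lower = 2 × 4.870 − 5.745 = 3.995
  upper = 2 × 4.870 − 4.084 = 5.656

(3.995, 5.656)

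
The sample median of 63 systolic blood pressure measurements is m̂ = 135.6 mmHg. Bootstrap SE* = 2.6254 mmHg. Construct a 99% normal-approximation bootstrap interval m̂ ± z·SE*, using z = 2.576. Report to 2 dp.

Margin = 2.576 × 2.6254 = 6.763
Interval: 135.6 ± 6.763

(128.84, 142.36)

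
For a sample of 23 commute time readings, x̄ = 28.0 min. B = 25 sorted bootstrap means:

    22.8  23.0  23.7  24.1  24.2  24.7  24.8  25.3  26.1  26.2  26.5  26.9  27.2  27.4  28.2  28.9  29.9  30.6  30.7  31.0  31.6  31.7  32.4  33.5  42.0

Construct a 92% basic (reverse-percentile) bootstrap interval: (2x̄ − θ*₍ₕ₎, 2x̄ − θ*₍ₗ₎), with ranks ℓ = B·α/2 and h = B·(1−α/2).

Percentile endpoints at ranks 1 and 24: θ*₍1₎ = 22.8, θ*₍24₎ = 33.5.
Basic interval reflects these around x̄:
  lower = 2 × 28.0 − 33.5 = 22.5
  upper = 2 × 28.0 − 22.8 = 33.2

(22.5, 33.2)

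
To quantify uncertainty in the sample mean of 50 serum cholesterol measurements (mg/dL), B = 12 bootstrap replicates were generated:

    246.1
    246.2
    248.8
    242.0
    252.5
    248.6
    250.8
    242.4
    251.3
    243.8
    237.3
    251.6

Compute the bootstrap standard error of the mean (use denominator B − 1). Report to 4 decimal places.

SE* = 4.6857

Bootstrap SE is the standard deviation of the 12 replicate means.
Mean of replicates: (246.1 + 246.2 + 248.8 + 242.0 + 252.5 + 248.6 + 250.8 + 242.4 + 251.3 + 243.8 + 237.3 + 251.6) / 12 = 2961.40000 / 12 = 246.78333
Sum of squared deviations: (−0.68333)² + (−0.58333)² + (+2.01667)² + (−4.78333)² + (+5.71667)² + (+1.81667)² + (+4.01667)² + (−4.38333)² + (+4.51667)² + (−2.98333)² + (−9.48333)² + (+4.81667)² = 241.51667
Variance = 241.51667 / 11 = 21.95606
SE* = √21.95606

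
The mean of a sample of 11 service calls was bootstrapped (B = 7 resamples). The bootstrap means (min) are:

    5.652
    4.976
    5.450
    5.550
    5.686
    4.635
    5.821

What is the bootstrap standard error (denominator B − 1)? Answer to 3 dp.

SE* = 0.431

Bootstrap SE is the standard deviation of the 7 replicate means.
Mean of replicates: (5.652 + 4.976 + 5.450 + 5.550 + 5.686 + 4.635 + 5.821) / 7 = 37.7700 / 7 = 5.3957
Sum of squared deviations: (+0.2563)² + (−0.4197)² + (+0.0543)² + (+0.1543)² + (+0.2903)² + (−0.7607)² + (+0.4253)² = 1.1124
Variance = 1.1124 / 6 = 0.1854
SE* = √0.1854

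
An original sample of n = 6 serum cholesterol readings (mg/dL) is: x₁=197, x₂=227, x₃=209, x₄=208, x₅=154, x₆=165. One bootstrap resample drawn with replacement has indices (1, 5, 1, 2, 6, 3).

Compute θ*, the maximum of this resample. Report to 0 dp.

θ* = 227

Resample values: 197, 154, 197, 227, 165, 209.
Maximum = 227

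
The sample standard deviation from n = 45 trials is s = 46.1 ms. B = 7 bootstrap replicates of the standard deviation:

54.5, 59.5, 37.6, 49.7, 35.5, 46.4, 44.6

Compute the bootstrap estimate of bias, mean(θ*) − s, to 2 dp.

mean(θ*) = (54.5 + 59.5 + 37.6 + 49.7 + 35.5 + 46.4 + 44.6) / 7 = 46.829
bias = 46.829 − 46.1

bias = +0.73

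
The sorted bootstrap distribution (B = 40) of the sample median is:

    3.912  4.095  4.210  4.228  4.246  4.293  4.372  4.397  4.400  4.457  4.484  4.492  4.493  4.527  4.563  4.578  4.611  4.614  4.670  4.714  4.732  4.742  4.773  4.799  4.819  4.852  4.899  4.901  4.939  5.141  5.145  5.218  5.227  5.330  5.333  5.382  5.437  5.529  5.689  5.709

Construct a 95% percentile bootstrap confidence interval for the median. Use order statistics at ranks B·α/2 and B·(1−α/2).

α = 0.05; lower rank = 40 × 0.025 = 1; upper rank = 40 × 0.975 = 39.
The 1st smallest replicate is 3.912; the 39th is 5.689.

(3.912, 5.689)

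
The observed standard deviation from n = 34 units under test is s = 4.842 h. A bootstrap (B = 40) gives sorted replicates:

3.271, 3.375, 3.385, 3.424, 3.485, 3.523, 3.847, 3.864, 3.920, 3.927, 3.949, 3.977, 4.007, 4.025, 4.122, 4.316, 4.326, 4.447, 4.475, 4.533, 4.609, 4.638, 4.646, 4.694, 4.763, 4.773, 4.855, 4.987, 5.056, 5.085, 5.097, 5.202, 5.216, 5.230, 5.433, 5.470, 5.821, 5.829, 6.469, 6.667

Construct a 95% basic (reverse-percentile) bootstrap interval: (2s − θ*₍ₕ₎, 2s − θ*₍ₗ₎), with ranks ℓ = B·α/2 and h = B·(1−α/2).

Percentile endpoints at ranks 1 and 39: θ*₍1₎ = 3.271, θ*₍39₎ = 6.469.
Basic interval reflects these around s:
  lower = 2 × 4.842 − 6.469 = 3.215
  upper = 2 × 4.842 − 3.271 = 6.413

(3.215, 6.413)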